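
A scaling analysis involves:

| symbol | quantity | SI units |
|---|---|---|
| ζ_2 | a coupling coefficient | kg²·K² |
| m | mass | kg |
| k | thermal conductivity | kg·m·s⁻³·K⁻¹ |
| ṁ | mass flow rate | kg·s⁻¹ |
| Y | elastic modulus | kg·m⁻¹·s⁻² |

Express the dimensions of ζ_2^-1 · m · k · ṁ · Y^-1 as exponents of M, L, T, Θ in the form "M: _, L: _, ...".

Collect each base-dimension exponent across the product:
  M: −(2) + (1) + (1) + (1) − (1) = 0
  L: −(0) + (0) + (1) + (0) − (-1) = 2
  T: −(0) + (0) + (-3) + (-1) − (-2) = -2
  Θ: −(2) + (0) + (-1) + (0) − (0) = -3
So the dimensions are [L² T⁻² Θ⁻³].

M: 0, L: 2, T: -2, Θ: -3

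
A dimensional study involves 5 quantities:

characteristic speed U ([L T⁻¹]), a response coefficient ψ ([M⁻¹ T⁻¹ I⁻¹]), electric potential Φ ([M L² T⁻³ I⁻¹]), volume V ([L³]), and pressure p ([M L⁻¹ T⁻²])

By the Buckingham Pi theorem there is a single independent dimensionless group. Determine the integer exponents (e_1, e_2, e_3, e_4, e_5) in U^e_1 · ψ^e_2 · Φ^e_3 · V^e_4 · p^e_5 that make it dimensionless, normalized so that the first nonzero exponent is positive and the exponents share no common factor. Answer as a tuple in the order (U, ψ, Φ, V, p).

(2, -1, 1, -2, -2)

M: e_1·(0) + e_2·(-1) + e_3·(1) + e_4·(0) + e_5·(1) = 0
L: e_1·(1) + e_2·(0) + e_3·(2) + e_4·(3) + e_5·(-1) = 0
T: e_1·(-1) + e_2·(-1) + e_3·(-3) + e_4·(0) + e_5·(-2) = 0
I: e_1·(0) + e_2·(-1) + e_3·(-1) + e_4·(0) + e_5·(0) = 0
Solving this homogeneous linear system for the smallest-integer solution (first nonzero entry positive) gives (2, -1, 1, -2, -2).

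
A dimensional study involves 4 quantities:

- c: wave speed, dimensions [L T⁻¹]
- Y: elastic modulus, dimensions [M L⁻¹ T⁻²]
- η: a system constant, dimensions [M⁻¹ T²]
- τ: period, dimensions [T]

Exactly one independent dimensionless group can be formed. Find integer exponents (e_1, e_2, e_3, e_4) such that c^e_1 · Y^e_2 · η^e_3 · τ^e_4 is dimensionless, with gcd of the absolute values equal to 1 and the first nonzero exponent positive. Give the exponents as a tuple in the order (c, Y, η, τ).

M: e_1·(0) + e_2·(1) + e_3·(-1) + e_4·(0) = 0
L: e_1·(1) + e_2·(-1) + e_3·(0) + e_4·(0) = 0
T: e_1·(-1) + e_2·(-2) + e_3·(2) + e_4·(1) = 0
Solving this homogeneous linear system for the smallest-integer solution (first nonzero entry positive) gives (1, 1, 1, 1).

(1, 1, 1, 1)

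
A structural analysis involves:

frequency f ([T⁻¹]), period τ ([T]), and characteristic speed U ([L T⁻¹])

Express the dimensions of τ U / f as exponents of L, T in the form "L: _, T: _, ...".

Collect each base-dimension exponent across the product:
  L: −(0) + (0) + (1) = 1
  T: −(-1) + (1) + (-1) = 1
So the dimensions are [L T].

L: 1, T: 1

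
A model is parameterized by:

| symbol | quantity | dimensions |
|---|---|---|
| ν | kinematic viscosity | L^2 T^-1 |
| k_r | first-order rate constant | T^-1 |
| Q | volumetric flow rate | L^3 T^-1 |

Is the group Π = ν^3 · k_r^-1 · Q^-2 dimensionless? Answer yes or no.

yes

Sum the exponent of each base dimension across the product:
  L: 3·[ν]_L − [k_r]_L − 2·[Q]_L = 3·(2) − (0) − 2·(3) = 0
  T: 3·[ν]_T − [k_r]_T − 2·[Q]_T = 3·(-1) − (-1) − 2·(-1) = 0
All base exponents vanish — dimensionless.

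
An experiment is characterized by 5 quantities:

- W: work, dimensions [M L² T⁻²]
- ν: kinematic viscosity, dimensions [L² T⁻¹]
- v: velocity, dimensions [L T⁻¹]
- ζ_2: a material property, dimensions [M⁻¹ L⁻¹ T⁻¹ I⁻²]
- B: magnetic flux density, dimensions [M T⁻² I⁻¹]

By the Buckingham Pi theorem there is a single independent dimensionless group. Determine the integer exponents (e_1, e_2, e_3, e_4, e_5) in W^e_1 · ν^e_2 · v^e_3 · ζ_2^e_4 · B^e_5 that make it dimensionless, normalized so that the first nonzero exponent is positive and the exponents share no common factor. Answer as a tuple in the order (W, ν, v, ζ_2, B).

M: e_1·(1) + e_2·(0) + e_3·(0) + e_4·(-1) + e_5·(1) = 0
L: e_1·(2) + e_2·(2) + e_3·(1) + e_4·(-1) + e_5·(0) = 0
T: e_1·(-2) + e_2·(-1) + e_3·(-1) + e_4·(-1) + e_5·(-2) = 0
I: e_1·(0) + e_2·(0) + e_3·(0) + e_4·(-2) + e_5·(-1) = 0
Solving this homogeneous linear system for the smallest-integer solution (first nonzero entry positive) gives (3, -2, -1, 1, -2).

(3, -2, -1, 1, -2)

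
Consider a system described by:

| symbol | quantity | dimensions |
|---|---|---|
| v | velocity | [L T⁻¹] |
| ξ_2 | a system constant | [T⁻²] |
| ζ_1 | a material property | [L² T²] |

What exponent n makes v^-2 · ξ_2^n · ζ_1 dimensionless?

Balance the T exponent: (-2)·n from ξ_2, plus −2·(-1) + (2) = 4 from the rest, must sum to zero.
-2n + 4 = 0, so n = 2.

2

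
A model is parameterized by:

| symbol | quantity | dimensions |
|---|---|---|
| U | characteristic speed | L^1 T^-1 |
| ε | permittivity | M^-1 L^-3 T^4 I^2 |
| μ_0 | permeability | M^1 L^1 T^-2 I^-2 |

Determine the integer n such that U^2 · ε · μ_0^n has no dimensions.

1

Balance the M exponent: (1)·n from μ_0, plus 2·(0) + (-1) = -1 from the rest, must sum to zero.
n − 1 = 0, so n = 1.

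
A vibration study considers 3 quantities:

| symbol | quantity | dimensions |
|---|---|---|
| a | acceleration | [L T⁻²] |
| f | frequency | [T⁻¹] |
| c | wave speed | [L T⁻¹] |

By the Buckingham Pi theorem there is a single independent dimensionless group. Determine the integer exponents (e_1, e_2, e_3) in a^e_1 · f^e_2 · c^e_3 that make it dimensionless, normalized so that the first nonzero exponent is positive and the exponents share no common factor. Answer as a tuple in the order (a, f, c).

L: e_1·(1) + e_2·(0) + e_3·(1) = 0
T: e_1·(-2) + e_2·(-1) + e_3·(-1) = 0
Solving this homogeneous linear system for the smallest-integer solution (first nonzero entry positive) gives (1, -1, -1).

(1, -1, -1)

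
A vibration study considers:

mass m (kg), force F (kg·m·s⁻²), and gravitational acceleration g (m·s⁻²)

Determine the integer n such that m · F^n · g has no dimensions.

Balance the M exponent: (1)·n from F, plus (1) + (0) = 1 from the rest, must sum to zero.
n + 1 = 0, so n = -1.

-1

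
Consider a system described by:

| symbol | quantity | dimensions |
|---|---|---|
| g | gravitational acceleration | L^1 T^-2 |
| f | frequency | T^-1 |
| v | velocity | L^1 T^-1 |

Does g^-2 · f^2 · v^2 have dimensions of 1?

yes

Sum the exponent of each base dimension across the product:
  M: −2·[g]_M + 2·[f]_M + 2·[v]_M = −2·(0) + 2·(0) + 2·(0) = 0
  L: −2·[g]_L + 2·[f]_L + 2·[v]_L = −2·(1) + 2·(0) + 2·(1) = 0
  T: −2·[g]_T + 2·[f]_T + 2·[v]_T = −2·(-2) + 2·(-1) + 2·(-1) = 0
  I: −2·[g]_I + 2·[f]_I + 2·[v]_I = −2·(0) + 2·(0) + 2·(0) = 0
All base exponents vanish — dimensionless.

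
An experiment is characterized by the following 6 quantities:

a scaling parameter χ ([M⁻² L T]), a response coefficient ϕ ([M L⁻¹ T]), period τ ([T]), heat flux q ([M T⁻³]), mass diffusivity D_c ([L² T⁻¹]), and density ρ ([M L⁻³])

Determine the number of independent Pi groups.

There are 6 variables and 3 base dimensions (M, L, T).
The dimension matrix has rank 3.
Independent dimensionless groups: 6 − 3 = 3.

3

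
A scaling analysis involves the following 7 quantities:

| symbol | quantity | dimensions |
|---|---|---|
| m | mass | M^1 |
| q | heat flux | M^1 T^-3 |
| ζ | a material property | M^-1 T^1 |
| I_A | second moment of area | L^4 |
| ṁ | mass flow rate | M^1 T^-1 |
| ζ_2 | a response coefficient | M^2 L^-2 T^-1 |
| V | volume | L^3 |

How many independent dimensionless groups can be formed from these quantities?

There are 7 variables and 3 base dimensions (M, L, T).
The dimension matrix has rank 3.
Independent dimensionless groups: 7 − 3 = 4.

4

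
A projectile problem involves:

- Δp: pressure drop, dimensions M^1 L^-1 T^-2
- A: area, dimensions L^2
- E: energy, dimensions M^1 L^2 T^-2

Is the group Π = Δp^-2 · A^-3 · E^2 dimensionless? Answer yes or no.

yes

Sum the exponent of each base dimension across the product:
  M: −2·[Δp]_M − 3·[A]_M + 2·[E]_M = −2·(1) − 3·(0) + 2·(1) = 0
  L: −2·[Δp]_L − 3·[A]_L + 2·[E]_L = −2·(-1) − 3·(2) + 2·(2) = 0
  T: −2·[Δp]_T − 3·[A]_T + 2·[E]_T = −2·(-2) − 3·(0) + 2·(-2) = 0
All base exponents vanish — dimensionless.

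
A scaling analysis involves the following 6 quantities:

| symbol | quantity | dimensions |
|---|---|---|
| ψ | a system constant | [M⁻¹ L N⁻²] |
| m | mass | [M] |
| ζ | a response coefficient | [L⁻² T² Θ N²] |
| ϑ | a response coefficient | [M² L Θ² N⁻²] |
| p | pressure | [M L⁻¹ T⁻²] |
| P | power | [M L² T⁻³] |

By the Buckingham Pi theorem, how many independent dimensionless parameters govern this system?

There are 6 variables and 5 base dimensions (M, L, T, Θ, N).
The dimension matrix has rank 5.
Independent dimensionless groups: 6 − 5 = 1.

1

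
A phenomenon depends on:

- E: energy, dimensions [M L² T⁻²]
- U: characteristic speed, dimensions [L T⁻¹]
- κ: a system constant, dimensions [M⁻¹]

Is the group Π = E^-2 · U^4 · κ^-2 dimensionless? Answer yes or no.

Sum the exponent of each base dimension across the product:
  M: −2·[E]_M + 4·[U]_M − 2·[κ]_M = −2·(1) + 4·(0) − 2·(-1) = 0
  L: −2·[E]_L + 4·[U]_L − 2·[κ]_L = −2·(2) + 4·(1) − 2·(0) = 0
  T: −2·[E]_T + 4·[U]_T − 2·[κ]_T = −2·(-2) + 4·(-1) − 2·(0) = 0
All base exponents vanish — dimensionless.

yes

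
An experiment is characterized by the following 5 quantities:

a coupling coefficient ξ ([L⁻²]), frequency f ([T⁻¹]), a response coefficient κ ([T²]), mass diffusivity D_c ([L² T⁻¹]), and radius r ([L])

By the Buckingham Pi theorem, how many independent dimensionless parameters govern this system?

There are 5 variables and 2 base dimensions (L, T).
The dimension matrix has rank 2.
Independent dimensionless groups: 5 − 2 = 3.

3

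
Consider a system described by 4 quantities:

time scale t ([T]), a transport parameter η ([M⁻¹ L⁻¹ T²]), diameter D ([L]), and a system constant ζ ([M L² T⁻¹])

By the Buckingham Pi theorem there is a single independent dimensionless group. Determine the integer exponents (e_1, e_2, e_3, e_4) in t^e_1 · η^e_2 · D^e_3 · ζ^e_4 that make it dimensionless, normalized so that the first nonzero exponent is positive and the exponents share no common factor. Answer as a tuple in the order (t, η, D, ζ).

M: e_1·(0) + e_2·(-1) + e_3·(0) + e_4·(1) = 0
L: e_1·(0) + e_2·(-1) + e_3·(1) + e_4·(2) = 0
T: e_1·(1) + e_2·(2) + e_3·(0) + e_4·(-1) = 0
Solving this homogeneous linear system for the smallest-integer solution (first nonzero entry positive) gives (1, -1, 1, -1).

(1, -1, 1, -1)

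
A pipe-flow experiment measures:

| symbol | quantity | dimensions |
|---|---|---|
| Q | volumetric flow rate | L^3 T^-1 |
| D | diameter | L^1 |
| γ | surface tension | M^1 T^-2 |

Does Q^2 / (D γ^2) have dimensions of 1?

Sum the exponent of each base dimension across the product:
  M: 2·[Q]_M − [D]_M − 2·[γ]_M = 2·(0) − (0) − 2·(1) = -2
  L: 2·[Q]_L − [D]_L − 2·[γ]_L = 2·(3) − (1) − 2·(0) = 5
  T: 2·[Q]_T − [D]_T − 2·[γ]_T = 2·(-1) − (0) − 2·(-2) = 2
Net dimensions [M⁻² L⁵ T²] ≠ [1] — not dimensionless.

no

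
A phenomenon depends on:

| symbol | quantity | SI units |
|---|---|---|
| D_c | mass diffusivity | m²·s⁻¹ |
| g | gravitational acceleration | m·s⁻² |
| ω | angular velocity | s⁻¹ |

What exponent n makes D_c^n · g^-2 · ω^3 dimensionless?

1

Balance the L exponent: (2)·n from D_c, plus −2·(1) + 3·(0) = -2 from the rest, must sum to zero.
2n − 2 = 0, so n = 1.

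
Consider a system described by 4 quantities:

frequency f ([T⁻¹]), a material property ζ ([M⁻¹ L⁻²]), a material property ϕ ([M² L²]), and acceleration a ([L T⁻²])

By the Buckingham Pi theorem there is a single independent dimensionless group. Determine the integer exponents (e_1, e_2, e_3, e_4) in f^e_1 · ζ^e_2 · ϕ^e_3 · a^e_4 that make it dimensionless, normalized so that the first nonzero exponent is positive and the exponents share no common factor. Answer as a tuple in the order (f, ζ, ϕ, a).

(4, -2, -1, -2)

M: e_1·(0) + e_2·(-1) + e_3·(2) + e_4·(0) = 0
L: e_1·(0) + e_2·(-2) + e_3·(2) + e_4·(1) = 0
T: e_1·(-1) + e_2·(0) + e_3·(0) + e_4·(-2) = 0
Solving this homogeneous linear system for the smallest-integer solution (first nonzero entry positive) gives (4, -2, -1, -2).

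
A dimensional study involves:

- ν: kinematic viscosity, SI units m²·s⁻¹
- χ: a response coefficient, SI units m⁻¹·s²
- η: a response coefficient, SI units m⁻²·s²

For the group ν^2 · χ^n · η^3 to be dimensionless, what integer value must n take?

Balance the L exponent: (-1)·n from χ, plus 2·(2) + 3·(-2) = -2 from the rest, must sum to zero.
−n − 2 = 0, so n = -2.

-2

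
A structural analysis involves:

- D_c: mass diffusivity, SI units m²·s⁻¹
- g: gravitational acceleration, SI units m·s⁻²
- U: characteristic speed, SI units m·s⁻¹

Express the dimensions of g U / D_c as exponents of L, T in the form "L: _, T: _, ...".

Collect each base-dimension exponent across the product:
  L: −(2) + (1) + (1) = 0
  T: −(-1) + (-2) + (-1) = -2
So the dimensions are [T⁻²].

L: 0, T: -2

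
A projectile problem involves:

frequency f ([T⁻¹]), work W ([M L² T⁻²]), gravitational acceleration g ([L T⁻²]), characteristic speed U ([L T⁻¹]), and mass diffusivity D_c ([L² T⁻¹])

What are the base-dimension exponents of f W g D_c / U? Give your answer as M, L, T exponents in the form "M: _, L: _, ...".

Collect each base-dimension exponent across the product:
  M: (0) + (1) + (0) − (0) + (0) = 1
  L: (0) + (2) + (1) − (1) + (2) = 4
  T: (-1) + (-2) + (-2) − (-1) + (-1) = -5
So the dimensions are [M L⁴ T⁻⁵].

M: 1, L: 4, T: -5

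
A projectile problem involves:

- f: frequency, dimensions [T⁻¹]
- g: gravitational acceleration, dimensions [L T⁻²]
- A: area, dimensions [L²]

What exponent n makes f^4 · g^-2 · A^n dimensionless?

Balance the L exponent: (2)·n from A, plus 4·(0) − 2·(1) = -2 from the rest, must sum to zero.
2n − 2 = 0, so n = 1.

1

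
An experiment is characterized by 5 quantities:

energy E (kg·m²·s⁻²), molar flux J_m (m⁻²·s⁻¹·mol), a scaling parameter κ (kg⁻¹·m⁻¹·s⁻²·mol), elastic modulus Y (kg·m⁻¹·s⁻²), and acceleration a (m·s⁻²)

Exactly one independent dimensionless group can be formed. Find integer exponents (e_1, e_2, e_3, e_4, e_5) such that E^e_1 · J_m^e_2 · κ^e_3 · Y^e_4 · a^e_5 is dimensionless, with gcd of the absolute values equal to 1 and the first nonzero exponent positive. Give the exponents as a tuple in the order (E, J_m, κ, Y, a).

M: e_1·(1) + e_2·(0) + e_3·(-1) + e_4·(1) + e_5·(0) = 0
L: e_1·(2) + e_2·(-2) + e_3·(-1) + e_4·(-1) + e_5·(1) = 0
T: e_1·(-2) + e_2·(-1) + e_3·(-2) + e_4·(-2) + e_5·(-2) = 0
N: e_1·(0) + e_2·(1) + e_3·(1) + e_4·(0) + e_5·(0) = 0
Solving this homogeneous linear system for the smallest-integer solution (first nonzero entry positive) gives (1, -2, 2, 1, -3).

(1, -2, 2, 1, -3)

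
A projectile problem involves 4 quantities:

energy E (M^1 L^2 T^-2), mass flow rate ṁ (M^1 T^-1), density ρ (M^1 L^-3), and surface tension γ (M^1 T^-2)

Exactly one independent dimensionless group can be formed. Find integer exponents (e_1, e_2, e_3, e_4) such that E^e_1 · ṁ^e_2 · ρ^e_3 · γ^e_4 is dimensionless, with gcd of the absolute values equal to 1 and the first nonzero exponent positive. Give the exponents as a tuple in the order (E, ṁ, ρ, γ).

(3, -4, 2, -1)

M: e_1·(1) + e_2·(1) + e_3·(1) + e_4·(1) = 0
L: e_1·(2) + e_2·(0) + e_3·(-3) + e_4·(0) = 0
T: e_1·(-2) + e_2·(-1) + e_3·(0) + e_4·(-2) = 0
Solving this homogeneous linear system for the smallest-integer solution (first nonzero entry positive) gives (3, -4, 2, -1).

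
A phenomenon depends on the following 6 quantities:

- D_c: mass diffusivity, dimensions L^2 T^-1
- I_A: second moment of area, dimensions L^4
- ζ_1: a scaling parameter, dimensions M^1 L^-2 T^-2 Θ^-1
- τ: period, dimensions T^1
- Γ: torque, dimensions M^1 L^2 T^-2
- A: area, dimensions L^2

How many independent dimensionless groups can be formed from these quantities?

There are 6 variables and 4 base dimensions (M, L, T, Θ).
The dimension matrix has rank 4.
Independent dimensionless groups: 6 − 4 = 2.

2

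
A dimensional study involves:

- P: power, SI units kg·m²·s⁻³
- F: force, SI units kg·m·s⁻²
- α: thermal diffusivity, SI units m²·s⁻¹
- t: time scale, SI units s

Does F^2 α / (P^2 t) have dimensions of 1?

Sum the exponent of each base dimension across the product:
  M: −2·[P]_M + 2·[F]_M + [α]_M − [t]_M = −2·(1) + 2·(1) + (0) − (0) = 0
  L: −2·[P]_L + 2·[F]_L + [α]_L − [t]_L = −2·(2) + 2·(1) + (2) − (0) = 0
  T: −2·[P]_T + 2·[F]_T + [α]_T − [t]_T = −2·(-3) + 2·(-2) + (-1) − (1) = 0
  Θ: −2·[P]_Θ + 2·[F]_Θ + [α]_Θ − [t]_Θ = −2·(0) + 2·(0) + (0) − (0) = 0
All base exponents vanish — dimensionless.

yes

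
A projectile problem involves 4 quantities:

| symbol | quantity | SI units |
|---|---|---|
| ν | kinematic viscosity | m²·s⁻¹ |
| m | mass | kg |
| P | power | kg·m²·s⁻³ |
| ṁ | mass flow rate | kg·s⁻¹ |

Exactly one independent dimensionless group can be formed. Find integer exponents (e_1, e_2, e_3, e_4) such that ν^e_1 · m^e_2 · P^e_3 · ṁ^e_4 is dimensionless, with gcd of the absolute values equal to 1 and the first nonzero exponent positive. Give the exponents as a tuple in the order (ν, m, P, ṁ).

M: e_1·(0) + e_2·(1) + e_3·(1) + e_4·(1) = 0
L: e_1·(2) + e_2·(0) + e_3·(2) + e_4·(0) = 0
T: e_1·(-1) + e_2·(0) + e_3·(-3) + e_4·(-1) = 0
Solving this homogeneous linear system for the smallest-integer solution (first nonzero entry positive) gives (1, -1, -1, 2).

(1, -1, -1, 2)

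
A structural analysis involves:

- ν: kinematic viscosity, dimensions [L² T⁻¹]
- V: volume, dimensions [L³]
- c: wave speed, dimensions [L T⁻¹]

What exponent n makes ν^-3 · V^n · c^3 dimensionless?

1

Balance the L exponent: (3)·n from V, plus −3·(2) + 3·(1) = -3 from the rest, must sum to zero.
3n − 3 = 0, so n = 1.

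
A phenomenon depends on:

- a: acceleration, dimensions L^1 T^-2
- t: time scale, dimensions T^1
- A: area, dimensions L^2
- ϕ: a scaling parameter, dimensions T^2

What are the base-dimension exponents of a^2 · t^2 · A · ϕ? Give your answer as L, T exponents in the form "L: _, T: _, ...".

L: 4, T: 0

Collect each base-dimension exponent across the product:
  L: 2·(1) + 2·(0) + (2) + (0) = 4
  T: 2·(-2) + 2·(1) + (0) + (2) = 0
So the dimensions are [L⁴].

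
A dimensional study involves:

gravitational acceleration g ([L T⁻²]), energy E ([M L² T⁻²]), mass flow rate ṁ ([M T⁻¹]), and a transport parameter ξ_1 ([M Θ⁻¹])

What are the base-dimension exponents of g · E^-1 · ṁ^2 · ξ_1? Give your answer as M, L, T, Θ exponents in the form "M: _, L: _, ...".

M: 2, L: -1, T: -2, Θ: -1

Collect each base-dimension exponent across the product:
  M: (0) − (1) + 2·(1) + (1) = 2
  L: (1) − (2) + 2·(0) + (0) = -1
  T: (-2) − (-2) + 2·(-1) + (0) = -2
  Θ: (0) − (0) + 2·(0) + (-1) = -1
So the dimensions are [M² L⁻¹ T⁻² Θ⁻¹].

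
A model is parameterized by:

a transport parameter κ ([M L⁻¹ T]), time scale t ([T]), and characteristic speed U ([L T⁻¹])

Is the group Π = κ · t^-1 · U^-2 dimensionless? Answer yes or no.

Sum the exponent of each base dimension across the product:
  M: [κ]_M − [t]_M − 2·[U]_M = (1) − (0) − 2·(0) = 1
  L: [κ]_L − [t]_L − 2·[U]_L = (-1) − (0) − 2·(1) = -3
  T: [κ]_T − [t]_T − 2·[U]_T = (1) − (1) − 2·(-1) = 2
Net dimensions [M L⁻³ T²] ≠ [1] — not dimensionless.

no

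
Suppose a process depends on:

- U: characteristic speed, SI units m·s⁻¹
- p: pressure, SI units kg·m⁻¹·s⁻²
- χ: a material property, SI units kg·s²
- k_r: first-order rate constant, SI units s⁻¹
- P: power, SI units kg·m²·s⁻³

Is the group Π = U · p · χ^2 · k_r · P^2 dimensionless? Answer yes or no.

Sum the exponent of each base dimension across the product:
  M: [U]_M + [p]_M + 2·[χ]_M + [k_r]_M + 2·[P]_M = (0) + (1) + 2·(1) + (0) + 2·(1) = 5
  L: [U]_L + [p]_L + 2·[χ]_L + [k_r]_L + 2·[P]_L = (1) + (-1) + 2·(0) + (0) + 2·(2) = 4
  T: [U]_T + [p]_T + 2·[χ]_T + [k_r]_T + 2·[P]_T = (-1) + (-2) + 2·(2) + (-1) + 2·(-3) = -6
Net dimensions [M⁵ L⁴ T⁻⁶] ≠ [1] — not dimensionless.

no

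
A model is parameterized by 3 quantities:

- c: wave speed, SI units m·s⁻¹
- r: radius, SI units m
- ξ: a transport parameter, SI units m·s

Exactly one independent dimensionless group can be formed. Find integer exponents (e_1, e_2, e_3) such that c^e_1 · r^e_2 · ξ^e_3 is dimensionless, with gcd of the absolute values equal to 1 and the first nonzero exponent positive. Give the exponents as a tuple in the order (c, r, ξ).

L: e_1·(1) + e_2·(1) + e_3·(1) = 0
T: e_1·(-1) + e_2·(0) + e_3·(1) = 0
Solving this homogeneous linear system for the smallest-integer solution (first nonzero entry positive) gives (1, -2, 1).

(1, -2, 1)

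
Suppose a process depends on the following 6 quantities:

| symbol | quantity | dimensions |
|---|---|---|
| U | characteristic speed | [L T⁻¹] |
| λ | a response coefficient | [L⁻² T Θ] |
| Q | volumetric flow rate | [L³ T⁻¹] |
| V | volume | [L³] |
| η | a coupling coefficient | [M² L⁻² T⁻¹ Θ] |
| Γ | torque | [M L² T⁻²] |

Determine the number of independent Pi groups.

There are 6 variables and 4 base dimensions (M, L, T, Θ).
The dimension matrix has rank 4.
Independent dimensionless groups: 6 − 4 = 2.

2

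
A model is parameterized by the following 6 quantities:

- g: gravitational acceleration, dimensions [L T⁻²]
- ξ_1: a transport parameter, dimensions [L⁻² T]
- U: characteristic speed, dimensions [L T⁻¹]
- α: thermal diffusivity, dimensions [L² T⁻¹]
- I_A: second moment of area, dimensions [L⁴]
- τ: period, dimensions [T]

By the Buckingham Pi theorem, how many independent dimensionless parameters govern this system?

There are 6 variables and 2 base dimensions (L, T).
The dimension matrix has rank 2.
Independent dimensionless groups: 6 − 2 = 4.

4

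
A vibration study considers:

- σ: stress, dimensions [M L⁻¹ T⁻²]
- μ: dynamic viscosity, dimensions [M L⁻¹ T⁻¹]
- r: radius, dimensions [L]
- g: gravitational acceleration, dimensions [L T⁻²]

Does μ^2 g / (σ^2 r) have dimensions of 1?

Sum the exponent of each base dimension across the product:
  M: −2·[σ]_M + 2·[μ]_M − [r]_M + [g]_M = −2·(1) + 2·(1) − (0) + (0) = 0
  L: −2·[σ]_L + 2·[μ]_L − [r]_L + [g]_L = −2·(-1) + 2·(-1) − (1) + (1) = 0
  T: −2·[σ]_T + 2·[μ]_T − [r]_T + [g]_T = −2·(-2) + 2·(-1) − (0) + (-2) = 0
All base exponents vanish — dimensionless.

yes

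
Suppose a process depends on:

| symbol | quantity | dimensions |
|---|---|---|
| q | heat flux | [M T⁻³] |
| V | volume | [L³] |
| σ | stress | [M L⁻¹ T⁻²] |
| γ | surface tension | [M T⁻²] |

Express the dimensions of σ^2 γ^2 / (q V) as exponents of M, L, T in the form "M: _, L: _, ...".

Collect each base-dimension exponent across the product:
  M: −(1) − (0) + 2·(1) + 2·(1) = 3
  L: −(0) − (3) + 2·(-1) + 2·(0) = -5
  T: −(-3) − (0) + 2·(-2) + 2·(-2) = -5
So the dimensions are [M³ L⁻⁵ T⁻⁵].

M: 3, L: -5, T: -5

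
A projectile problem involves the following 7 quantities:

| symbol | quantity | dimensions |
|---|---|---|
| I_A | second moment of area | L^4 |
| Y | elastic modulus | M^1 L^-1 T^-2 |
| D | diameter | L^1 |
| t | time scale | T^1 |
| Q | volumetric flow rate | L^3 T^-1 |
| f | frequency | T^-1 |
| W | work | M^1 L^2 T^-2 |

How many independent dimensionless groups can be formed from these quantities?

4

There are 7 variables and 3 base dimensions (M, L, T).
The dimension matrix has rank 3.
Independent dimensionless groups: 7 − 3 = 4.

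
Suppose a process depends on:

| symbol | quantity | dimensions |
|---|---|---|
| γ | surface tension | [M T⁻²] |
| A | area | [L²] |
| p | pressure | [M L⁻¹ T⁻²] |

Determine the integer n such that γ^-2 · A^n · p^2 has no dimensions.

Balance the L exponent: (2)·n from A, plus −2·(0) + 2·(-1) = -2 from the rest, must sum to zero.
2n − 2 = 0, so n = 1.

1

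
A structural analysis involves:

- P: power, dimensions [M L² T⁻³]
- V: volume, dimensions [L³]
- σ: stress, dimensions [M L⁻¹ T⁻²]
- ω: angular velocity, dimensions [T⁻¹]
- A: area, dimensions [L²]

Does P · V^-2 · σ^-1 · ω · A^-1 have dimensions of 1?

no

Sum the exponent of each base dimension across the product:
  M: [P]_M − 2·[V]_M − [σ]_M + [ω]_M − [A]_M = (1) − 2·(0) − (1) + (0) − (0) = 0
  L: [P]_L − 2·[V]_L − [σ]_L + [ω]_L − [A]_L = (2) − 2·(3) − (-1) + (0) − (2) = -5
  T: [P]_T − 2·[V]_T − [σ]_T + [ω]_T − [A]_T = (-3) − 2·(0) − (-2) + (-1) − (0) = -2
Net dimensions [L⁻⁵ T⁻²] ≠ [1] — not dimensionless.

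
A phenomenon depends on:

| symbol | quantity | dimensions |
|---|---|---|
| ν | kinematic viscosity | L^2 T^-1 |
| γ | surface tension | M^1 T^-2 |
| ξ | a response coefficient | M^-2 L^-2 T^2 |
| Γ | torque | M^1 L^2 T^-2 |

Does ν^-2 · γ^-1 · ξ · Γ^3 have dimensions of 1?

Sum the exponent of each base dimension across the product:
  M: −2·[ν]_M − [γ]_M + [ξ]_M + 3·[Γ]_M = −2·(0) − (1) + (-2) + 3·(1) = 0
  L: −2·[ν]_L − [γ]_L + [ξ]_L + 3·[Γ]_L = −2·(2) − (0) + (-2) + 3·(2) = 0
  T: −2·[ν]_T − [γ]_T + [ξ]_T + 3·[Γ]_T = −2·(-1) − (-2) + (2) + 3·(-2) = 0
All base exponents vanish — dimensionless.

yes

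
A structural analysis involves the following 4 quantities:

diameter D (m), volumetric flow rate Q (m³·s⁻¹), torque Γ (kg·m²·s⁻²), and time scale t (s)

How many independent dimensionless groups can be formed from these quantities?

There are 4 variables and 3 base dimensions (M, L, T).
The dimension matrix has rank 3.
Independent dimensionless groups: 4 − 3 = 1.

1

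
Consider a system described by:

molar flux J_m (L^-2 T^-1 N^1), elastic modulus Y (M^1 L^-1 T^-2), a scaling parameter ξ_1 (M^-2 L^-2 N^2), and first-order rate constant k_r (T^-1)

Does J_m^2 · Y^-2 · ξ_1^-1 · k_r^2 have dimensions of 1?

Sum the exponent of each base dimension across the product:
  M: 2·[J_m]_M − 2·[Y]_M − [ξ_1]_M + 2·[k_r]_M = 2·(0) − 2·(1) − (-2) + 2·(0) = 0
  L: 2·[J_m]_L − 2·[Y]_L − [ξ_1]_L + 2·[k_r]_L = 2·(-2) − 2·(-1) − (-2) + 2·(0) = 0
  T: 2·[J_m]_T − 2·[Y]_T − [ξ_1]_T + 2·[k_r]_T = 2·(-1) − 2·(-2) − (0) + 2·(-1) = 0
  N: 2·[J_m]_N − 2·[Y]_N − [ξ_1]_N + 2·[k_r]_N = 2·(1) − 2·(0) − (2) + 2·(0) = 0
All base exponents vanish — dimensionless.

yes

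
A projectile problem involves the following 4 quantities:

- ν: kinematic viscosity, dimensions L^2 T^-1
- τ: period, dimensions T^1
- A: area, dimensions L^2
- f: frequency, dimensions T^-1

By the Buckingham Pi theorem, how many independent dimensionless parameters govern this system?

2

There are 4 variables and 2 base dimensions (L, T).
The dimension matrix has rank 2.
Independent dimensionless groups: 4 − 2 = 2.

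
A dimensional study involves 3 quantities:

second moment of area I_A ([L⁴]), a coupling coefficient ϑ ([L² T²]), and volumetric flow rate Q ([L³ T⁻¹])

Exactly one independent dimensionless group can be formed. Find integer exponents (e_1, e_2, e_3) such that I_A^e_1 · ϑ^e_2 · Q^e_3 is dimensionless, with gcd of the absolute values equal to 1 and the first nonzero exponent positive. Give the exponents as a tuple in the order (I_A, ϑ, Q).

(2, -1, -2)

L: e_1·(4) + e_2·(2) + e_3·(3) = 0
T: e_1·(0) + e_2·(2) + e_3·(-1) = 0
Solving this homogeneous linear system for the smallest-integer solution (first nonzero entry positive) gives (2, -1, -2).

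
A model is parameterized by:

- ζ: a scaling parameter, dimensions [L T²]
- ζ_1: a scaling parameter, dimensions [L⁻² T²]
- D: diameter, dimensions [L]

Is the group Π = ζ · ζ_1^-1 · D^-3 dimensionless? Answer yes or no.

yes

Sum the exponent of each base dimension across the product:
  L: [ζ]_L − [ζ_1]_L − 3·[D]_L = (1) − (-2) − 3·(1) = 0
  T: [ζ]_T − [ζ_1]_T − 3·[D]_T = (2) − (2) − 3·(0) = 0
All base exponents vanish — dimensionless.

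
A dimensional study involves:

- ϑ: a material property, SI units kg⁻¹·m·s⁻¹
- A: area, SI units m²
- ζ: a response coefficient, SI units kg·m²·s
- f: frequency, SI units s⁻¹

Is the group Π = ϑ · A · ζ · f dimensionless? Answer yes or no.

no

Sum the exponent of each base dimension across the product:
  M: [ϑ]_M + [A]_M + [ζ]_M + [f]_M = (-1) + (0) + (1) + (0) = 0
  L: [ϑ]_L + [A]_L + [ζ]_L + [f]_L = (1) + (2) + (2) + (0) = 5
  T: [ϑ]_T + [A]_T + [ζ]_T + [f]_T = (-1) + (0) + (1) + (-1) = -1
Net dimensions [L⁵ T⁻¹] ≠ [1] — not dimensionless.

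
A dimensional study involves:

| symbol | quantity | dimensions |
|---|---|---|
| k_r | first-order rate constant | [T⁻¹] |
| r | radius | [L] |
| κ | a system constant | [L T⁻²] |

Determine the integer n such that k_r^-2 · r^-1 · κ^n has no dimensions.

Balance the L exponent: (1)·n from κ, plus −2·(0) − (1) = -1 from the rest, must sum to zero.
n − 1 = 0, so n = 1.

1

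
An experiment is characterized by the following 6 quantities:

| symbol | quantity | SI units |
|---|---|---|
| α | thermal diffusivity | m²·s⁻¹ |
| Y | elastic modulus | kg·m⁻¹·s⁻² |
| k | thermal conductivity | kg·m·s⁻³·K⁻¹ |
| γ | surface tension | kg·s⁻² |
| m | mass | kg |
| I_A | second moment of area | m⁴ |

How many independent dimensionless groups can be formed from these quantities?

2

There are 6 variables and 4 base dimensions (M, L, T, Θ).
The dimension matrix has rank 4.
Independent dimensionless groups: 6 − 4 = 2.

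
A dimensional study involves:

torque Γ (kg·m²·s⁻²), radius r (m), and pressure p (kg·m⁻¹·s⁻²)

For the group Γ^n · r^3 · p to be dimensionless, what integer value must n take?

-1

Balance the M exponent: (1)·n from Γ, plus 3·(0) + (1) = 1 from the rest, must sum to zero.
n + 1 = 0, so n = -1.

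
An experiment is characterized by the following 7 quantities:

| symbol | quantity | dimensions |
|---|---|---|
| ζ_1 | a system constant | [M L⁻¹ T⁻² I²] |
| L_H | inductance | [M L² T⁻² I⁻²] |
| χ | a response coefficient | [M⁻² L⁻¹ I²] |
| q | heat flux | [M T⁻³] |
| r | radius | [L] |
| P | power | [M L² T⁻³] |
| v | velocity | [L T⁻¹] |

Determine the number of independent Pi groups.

There are 7 variables and 4 base dimensions (M, L, T, I).
The dimension matrix has rank 4.
Independent dimensionless groups: 7 − 4 = 3.

3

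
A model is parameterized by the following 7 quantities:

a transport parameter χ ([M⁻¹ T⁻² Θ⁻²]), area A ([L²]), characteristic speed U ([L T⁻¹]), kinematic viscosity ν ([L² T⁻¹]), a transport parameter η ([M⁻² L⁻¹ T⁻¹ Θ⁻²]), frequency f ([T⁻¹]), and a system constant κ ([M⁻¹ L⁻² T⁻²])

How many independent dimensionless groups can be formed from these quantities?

3

There are 7 variables and 4 base dimensions (M, L, T, Θ).
The dimension matrix has rank 4.
Independent dimensionless groups: 7 − 4 = 3.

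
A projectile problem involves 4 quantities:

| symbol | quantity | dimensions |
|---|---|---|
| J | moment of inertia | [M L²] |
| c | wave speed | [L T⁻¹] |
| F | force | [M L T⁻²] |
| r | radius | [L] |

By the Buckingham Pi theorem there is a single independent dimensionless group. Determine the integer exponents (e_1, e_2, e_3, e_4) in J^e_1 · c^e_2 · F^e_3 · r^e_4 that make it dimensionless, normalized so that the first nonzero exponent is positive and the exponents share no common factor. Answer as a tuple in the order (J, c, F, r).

(1, 2, -1, -3)

M: e_1·(1) + e_2·(0) + e_3·(1) + e_4·(0) = 0
L: e_1·(2) + e_2·(1) + e_3·(1) + e_4·(1) = 0
T: e_1·(0) + e_2·(-1) + e_3·(-2) + e_4·(0) = 0
Solving this homogeneous linear system for the smallest-integer solution (first nonzero entry positive) gives (1, 2, -1, -3).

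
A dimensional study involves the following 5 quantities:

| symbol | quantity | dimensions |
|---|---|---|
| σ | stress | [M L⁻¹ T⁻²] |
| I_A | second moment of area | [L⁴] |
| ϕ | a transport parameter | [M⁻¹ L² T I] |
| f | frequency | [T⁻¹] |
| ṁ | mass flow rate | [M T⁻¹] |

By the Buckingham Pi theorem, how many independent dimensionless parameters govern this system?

There are 5 variables and 4 base dimensions (M, L, T, I).
The dimension matrix has rank 4.
Independent dimensionless groups: 5 − 4 = 1.

1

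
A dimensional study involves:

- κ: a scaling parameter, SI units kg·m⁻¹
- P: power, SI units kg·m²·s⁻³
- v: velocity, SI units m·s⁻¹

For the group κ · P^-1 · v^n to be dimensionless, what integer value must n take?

Balance the L exponent: (1)·n from v, plus (-1) − (2) = -3 from the rest, must sum to zero.
n − 3 = 0, so n = 3.

3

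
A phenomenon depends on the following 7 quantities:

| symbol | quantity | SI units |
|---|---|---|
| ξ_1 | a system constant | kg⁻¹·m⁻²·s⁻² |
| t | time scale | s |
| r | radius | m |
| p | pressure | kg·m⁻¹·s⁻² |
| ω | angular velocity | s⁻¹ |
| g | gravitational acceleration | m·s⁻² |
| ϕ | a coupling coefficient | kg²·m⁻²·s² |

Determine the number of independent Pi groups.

4

There are 7 variables and 3 base dimensions (M, L, T).
The dimension matrix has rank 3.
Independent dimensionless groups: 7 − 3 = 4.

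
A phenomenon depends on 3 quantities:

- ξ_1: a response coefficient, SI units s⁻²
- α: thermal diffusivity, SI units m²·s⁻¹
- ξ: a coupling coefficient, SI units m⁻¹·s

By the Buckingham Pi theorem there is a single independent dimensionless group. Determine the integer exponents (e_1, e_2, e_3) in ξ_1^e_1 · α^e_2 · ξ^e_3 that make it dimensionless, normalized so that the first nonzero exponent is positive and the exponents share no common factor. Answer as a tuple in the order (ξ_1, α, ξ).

(1, 2, 4)

L: e_1·(0) + e_2·(2) + e_3·(-1) = 0
T: e_1·(-2) + e_2·(-1) + e_3·(1) = 0
Solving this homogeneous linear system for the smallest-integer solution (first nonzero entry positive) gives (1, 2, 4).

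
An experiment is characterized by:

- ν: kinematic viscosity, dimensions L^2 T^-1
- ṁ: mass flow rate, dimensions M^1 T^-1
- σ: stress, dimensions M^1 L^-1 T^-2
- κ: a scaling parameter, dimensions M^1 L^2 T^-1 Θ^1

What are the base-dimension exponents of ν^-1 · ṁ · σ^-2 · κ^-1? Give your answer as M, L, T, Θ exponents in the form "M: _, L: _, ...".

Collect each base-dimension exponent across the product:
  M: −(0) + (1) − 2·(1) − (1) = -2
  L: −(2) + (0) − 2·(-1) − (2) = -2
  T: −(-1) + (-1) − 2·(-2) − (-1) = 5
  Θ: −(0) + (0) − 2·(0) − (1) = -1
So the dimensions are [M⁻² L⁻² T⁵ Θ⁻¹].

M: -2, L: -2, T: 5, Θ: -1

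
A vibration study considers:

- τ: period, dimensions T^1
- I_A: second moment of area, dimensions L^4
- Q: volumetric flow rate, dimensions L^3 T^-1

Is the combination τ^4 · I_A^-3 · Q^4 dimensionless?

Sum the exponent of each base dimension across the product:
  L: 4·[τ]_L − 3·[I_A]_L + 4·[Q]_L = 4·(0) − 3·(4) + 4·(3) = 0
  T: 4·[τ]_T − 3·[I_A]_T + 4·[Q]_T = 4·(1) − 3·(0) + 4·(-1) = 0
All base exponents vanish — dimensionless.

yes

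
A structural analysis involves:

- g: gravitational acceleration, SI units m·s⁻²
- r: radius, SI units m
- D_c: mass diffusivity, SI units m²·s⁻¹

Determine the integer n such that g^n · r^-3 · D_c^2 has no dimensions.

-1

Balance the L exponent: (1)·n from g, plus −3·(1) + 2·(2) = 1 from the rest, must sum to zero.
n + 1 = 0, so n = -1.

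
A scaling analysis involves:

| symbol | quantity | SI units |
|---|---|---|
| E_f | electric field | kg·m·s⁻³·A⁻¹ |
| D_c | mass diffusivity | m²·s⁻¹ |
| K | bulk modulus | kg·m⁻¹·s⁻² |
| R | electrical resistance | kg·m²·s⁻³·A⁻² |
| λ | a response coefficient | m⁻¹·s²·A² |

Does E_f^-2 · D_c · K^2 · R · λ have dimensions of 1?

Sum the exponent of each base dimension across the product:
  M: −2·[E_f]_M + [D_c]_M + 2·[K]_M + [R]_M + [λ]_M = −2·(1) + (0) + 2·(1) + (1) + (0) = 1
  L: −2·[E_f]_L + [D_c]_L + 2·[K]_L + [R]_L + [λ]_L = −2·(1) + (2) + 2·(-1) + (2) + (-1) = -1
  T: −2·[E_f]_T + [D_c]_T + 2·[K]_T + [R]_T + [λ]_T = −2·(-3) + (-1) + 2·(-2) + (-3) + (2) = 0
  I: −2·[E_f]_I + [D_c]_I + 2·[K]_I + [R]_I + [λ]_I = −2·(-1) + (0) + 2·(0) + (-2) + (2) = 2
Net dimensions [M L⁻¹ I²] ≠ [1] — not dimensionless.

no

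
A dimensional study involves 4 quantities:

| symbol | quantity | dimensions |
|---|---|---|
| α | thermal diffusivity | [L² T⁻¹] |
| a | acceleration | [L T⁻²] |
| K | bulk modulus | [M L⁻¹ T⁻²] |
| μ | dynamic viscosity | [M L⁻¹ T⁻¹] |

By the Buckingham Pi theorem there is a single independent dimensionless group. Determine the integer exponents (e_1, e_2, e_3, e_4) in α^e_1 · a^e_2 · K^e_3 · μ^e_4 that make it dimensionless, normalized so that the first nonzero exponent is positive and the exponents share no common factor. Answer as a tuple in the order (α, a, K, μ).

M: e_1·(0) + e_2·(0) + e_3·(1) + e_4·(1) = 0
L: e_1·(2) + e_2·(1) + e_3·(-1) + e_4·(-1) = 0
T: e_1·(-1) + e_2·(-2) + e_3·(-2) + e_4·(-1) = 0
Solving this homogeneous linear system for the smallest-integer solution (first nonzero entry positive) gives (1, -2, 3, -3).

(1, -2, 3, -3)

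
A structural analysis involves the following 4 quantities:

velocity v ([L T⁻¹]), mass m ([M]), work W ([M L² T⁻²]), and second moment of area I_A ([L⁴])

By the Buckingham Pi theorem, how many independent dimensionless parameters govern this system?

1

There are 4 variables and 3 base dimensions (M, L, T).
The dimension matrix has rank 3.
Independent dimensionless groups: 4 − 3 = 1.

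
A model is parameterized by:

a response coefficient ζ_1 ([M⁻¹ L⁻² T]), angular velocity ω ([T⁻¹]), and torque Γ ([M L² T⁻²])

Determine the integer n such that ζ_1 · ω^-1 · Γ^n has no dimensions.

1

Balance the M exponent: (1)·n from Γ, plus (-1) − (0) = -1 from the rest, must sum to zero.
n − 1 = 0, so n = 1.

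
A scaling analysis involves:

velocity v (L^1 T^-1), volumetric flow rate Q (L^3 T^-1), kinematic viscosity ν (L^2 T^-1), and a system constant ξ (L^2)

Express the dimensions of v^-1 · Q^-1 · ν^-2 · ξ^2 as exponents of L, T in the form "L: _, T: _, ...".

Collect each base-dimension exponent across the product:
  L: −(1) − (3) − 2·(2) + 2·(2) = -4
  T: −(-1) − (-1) − 2·(-1) + 2·(0) = 4
So the dimensions are [L⁻⁴ T⁴].

L: -4, T: 4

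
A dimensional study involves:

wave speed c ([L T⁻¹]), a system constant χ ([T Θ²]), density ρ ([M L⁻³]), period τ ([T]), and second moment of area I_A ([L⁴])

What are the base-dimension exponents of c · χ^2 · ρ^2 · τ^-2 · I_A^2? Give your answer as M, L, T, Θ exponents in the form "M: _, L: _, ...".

Collect each base-dimension exponent across the product:
  M: (0) + 2·(0) + 2·(1) − 2·(0) + 2·(0) = 2
  L: (1) + 2·(0) + 2·(-3) − 2·(0) + 2·(4) = 3
  T: (-1) + 2·(1) + 2·(0) − 2·(1) + 2·(0) = -1
  Θ: (0) + 2·(2) + 2·(0) − 2·(0) + 2·(0) = 4
So the dimensions are [M² L³ T⁻¹ Θ⁴].

M: 2, L: 3, T: -1, Θ: 4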